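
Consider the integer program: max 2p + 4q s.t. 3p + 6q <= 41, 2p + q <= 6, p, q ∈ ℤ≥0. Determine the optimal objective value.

(p,q)=(0,6) is feasible, giving 24.
(p,q)=(0,5) is feasible, giving 20.
Maximum is 24 at (p,q)=(0,6).

24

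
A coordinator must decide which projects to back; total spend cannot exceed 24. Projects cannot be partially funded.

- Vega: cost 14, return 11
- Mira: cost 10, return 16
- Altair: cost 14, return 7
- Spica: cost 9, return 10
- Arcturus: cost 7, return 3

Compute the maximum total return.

27

Allowing fractional choices, the relaxed optimum would be about 29.9, but projects are indivisible.
Mira + Altair: cost 10 + 14 = 24 ≤ 24, return 16 + 7 = 23.
Vega + Mira: cost 14 + 10 = 24 ≤ 24, return 11 + 16 = 27.
Mira + Spica: cost 10 + 9 = 19 ≤ 24, return 16 + 10 = 26.
Best is Vega and Mira with total return 27.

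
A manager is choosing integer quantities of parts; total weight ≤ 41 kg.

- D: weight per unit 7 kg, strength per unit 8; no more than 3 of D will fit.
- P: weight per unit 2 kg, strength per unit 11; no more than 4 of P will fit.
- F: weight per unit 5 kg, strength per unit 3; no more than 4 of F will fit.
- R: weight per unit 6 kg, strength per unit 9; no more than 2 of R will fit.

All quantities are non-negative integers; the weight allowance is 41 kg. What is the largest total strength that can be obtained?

86

P has the best ratio (11/2); taking only P gives at most 4×11 = 44 (stopped by the supply cap of 4).
Mixing does better — 3×D, 4×P, and 2×R: weight 41 ≤ 41, strength 3·8 + 4·11 + 2·9 = 86.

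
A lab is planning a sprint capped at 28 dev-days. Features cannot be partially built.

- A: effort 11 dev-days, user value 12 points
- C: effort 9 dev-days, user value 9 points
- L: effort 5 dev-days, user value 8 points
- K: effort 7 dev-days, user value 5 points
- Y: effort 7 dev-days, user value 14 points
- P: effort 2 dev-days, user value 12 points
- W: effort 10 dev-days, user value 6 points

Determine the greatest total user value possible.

46

This is a 0-1 knapsack instance.
Take A, L, Y, and P: effort 11 + 5 + 7 + 2 = 25 ≤ 28, user value 12 + 8 + 14 + 12 = 46.
No other feasible combination does better.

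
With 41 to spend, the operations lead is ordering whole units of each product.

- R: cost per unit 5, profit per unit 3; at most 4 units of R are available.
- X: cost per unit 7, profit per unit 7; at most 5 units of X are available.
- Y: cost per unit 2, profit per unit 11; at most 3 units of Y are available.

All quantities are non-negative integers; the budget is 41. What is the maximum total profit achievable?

68

Y has the best ratio (11/2); taking only Y gives at most 3×11 = 33 (stopped by the supply cap of 3).
Mixing does better — 5×X and 3×Y: cost 41 ≤ 41, profit 5·7 + 3·11 = 68.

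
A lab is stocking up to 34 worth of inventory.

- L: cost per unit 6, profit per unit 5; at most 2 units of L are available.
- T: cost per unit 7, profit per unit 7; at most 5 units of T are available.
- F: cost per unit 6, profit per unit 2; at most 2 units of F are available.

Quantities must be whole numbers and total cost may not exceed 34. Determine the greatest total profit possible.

33

This is a bounded integer knapsack.
2×L and 3×T: cost 33 ≤ 34, profit 2·5 + 3·7 = 31.
1×L and 4×T: cost 34 ≤ 34, profit 1·5 + 4·7 = 33.
Best is 33.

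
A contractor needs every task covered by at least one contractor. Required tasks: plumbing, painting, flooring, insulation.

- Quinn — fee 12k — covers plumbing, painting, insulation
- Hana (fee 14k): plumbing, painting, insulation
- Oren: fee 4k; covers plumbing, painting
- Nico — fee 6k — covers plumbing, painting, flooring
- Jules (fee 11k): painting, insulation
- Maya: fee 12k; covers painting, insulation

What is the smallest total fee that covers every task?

The greedy cost-per-new-task heuristic would pick Oren, Nico, and Jules for 21, but a cheaper cover exists.
Choose Nico and Jules: together they cover plumbing, painting, flooring, insulation — every task.
Total fee: 6 + 11 = 17.
No cover costs less than 17.

17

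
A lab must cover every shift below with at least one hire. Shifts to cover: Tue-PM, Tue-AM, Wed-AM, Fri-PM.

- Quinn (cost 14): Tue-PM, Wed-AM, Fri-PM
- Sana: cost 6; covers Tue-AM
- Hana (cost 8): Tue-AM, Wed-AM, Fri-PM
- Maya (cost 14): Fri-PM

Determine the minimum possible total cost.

This is a weighted set-cover instance.
The greedy cost-per-new-shift heuristic would pick Hana and Quinn for 22, but a cheaper cover exists.
Choose Quinn and Sana: together they cover Tue-PM, Tue-AM, Wed-AM, Fri-PM — every shift.
Total cost: 14 + 6 = 20.
No cover costs less than 20.

20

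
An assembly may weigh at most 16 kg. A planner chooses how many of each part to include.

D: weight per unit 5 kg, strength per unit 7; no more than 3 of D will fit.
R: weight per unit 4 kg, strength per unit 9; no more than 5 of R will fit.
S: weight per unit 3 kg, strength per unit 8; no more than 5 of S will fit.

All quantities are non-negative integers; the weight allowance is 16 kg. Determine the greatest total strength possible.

S has the best ratio (8/3); taking only S gives at most 5×8 = 40 (stopped by the weight limit).
Mixing does better — 1×R and 4×S: weight 16 ≤ 16, strength 1·9 + 4·8 = 41.

41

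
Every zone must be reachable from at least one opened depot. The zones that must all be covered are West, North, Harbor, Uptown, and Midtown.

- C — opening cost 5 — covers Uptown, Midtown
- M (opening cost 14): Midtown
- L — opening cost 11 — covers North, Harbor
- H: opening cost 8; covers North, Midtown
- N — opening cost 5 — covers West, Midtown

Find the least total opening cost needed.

21

Choose C, L, and N: together they cover West, North, Harbor, Uptown, Midtown — every zone.
Total opening cost: 5 + 11 + 5 = 21.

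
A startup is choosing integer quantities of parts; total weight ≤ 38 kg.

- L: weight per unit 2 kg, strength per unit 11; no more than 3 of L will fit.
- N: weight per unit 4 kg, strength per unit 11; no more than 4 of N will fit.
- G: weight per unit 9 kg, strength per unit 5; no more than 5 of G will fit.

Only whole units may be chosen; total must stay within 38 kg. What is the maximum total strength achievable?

Take 3×L, 4×N, and 1×G: weight 31 ≤ 38, strength 3·11 + 4·11 + 1·5 = 82.
L has the best ratio (11/2) and is taken to its limit of 3; remaining capacity is filled optimally with the others.

82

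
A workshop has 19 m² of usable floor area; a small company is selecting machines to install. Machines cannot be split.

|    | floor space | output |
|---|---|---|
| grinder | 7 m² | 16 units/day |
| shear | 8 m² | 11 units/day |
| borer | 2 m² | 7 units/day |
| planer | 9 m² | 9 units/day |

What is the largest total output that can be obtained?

Treat it as a binary knapsack problem.
Allowing fractional choices, the relaxed optimum would be about 36.0, but machines are indivisible.
grinder + shear: floor space 7 + 8 = 15 ≤ 19, output 16 + 11 = 27.
grinder + borer + planer: floor space 7 + 2 + 9 = 18 ≤ 19, output 16 + 7 + 9 = 32.
grinder + shear + borer: floor space 7 + 8 + 2 = 17 ≤ 19, output 16 + 11 + 7 = 34.
Best is grinder, shear, and borer with total output 34.

34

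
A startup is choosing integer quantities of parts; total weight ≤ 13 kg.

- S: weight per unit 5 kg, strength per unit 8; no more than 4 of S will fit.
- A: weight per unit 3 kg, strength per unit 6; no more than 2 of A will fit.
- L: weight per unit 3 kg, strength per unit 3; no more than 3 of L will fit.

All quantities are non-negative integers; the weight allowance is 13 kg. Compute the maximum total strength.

22

This is a bounded integer knapsack.
1×S and 2×A: weight 11 ≤ 13, strength 1·8 + 2·6 = 20.
2×S and 1×A: weight 13 ≤ 13, strength 2·8 + 1·6 = 22.
Best is 22.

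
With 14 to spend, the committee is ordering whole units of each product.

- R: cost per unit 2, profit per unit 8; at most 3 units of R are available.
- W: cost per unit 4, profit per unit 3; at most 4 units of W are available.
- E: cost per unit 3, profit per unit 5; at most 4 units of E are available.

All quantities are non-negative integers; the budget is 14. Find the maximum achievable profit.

3×R and 2×E: cost 12 ≤ 14, profit 3·8 + 2·5 = 34.
3×R, 1×W, and 1×E: cost 13 ≤ 14, profit 3·8 + 1·3 + 1·5 = 32.
Best is 34.

34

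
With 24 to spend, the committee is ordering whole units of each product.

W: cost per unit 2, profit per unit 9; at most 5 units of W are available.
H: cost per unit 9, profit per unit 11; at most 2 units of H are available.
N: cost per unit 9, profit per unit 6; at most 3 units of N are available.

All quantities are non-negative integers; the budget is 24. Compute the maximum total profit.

Take 5×W and 1×H: cost 19 ≤ 24, profit 5·9 + 1·11 = 56.
W has the best ratio (9/2) and is taken to its limit of 5; remaining capacity is filled optimally with the others.

56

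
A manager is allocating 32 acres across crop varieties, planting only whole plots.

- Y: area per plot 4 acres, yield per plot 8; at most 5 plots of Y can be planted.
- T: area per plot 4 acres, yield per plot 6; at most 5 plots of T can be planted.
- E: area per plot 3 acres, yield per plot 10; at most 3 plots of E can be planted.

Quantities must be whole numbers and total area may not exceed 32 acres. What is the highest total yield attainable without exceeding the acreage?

E has the best ratio (10/3); taking only E gives at most 3×10 = 30 (stopped by the supply cap of 3).
Mixing does better — 5×Y and 3×E: area 29 ≤ 32, yield 5·8 + 3·10 = 70.

70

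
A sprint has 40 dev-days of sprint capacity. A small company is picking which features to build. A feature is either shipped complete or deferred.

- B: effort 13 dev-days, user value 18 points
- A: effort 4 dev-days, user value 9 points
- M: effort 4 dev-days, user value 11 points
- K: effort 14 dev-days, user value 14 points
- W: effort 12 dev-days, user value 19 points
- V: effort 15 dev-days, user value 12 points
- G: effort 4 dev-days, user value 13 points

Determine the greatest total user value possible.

70

This is a 0-1 knapsack instance.
B + A + M + W + G: effort 13 + 4 + 4 + 12 + 4 = 37 ≤ 40, user value 18 + 9 + 11 + 19 + 13 = 70.
B + A + M + K + G: effort 13 + 4 + 4 + 14 + 4 = 39 ≤ 40, user value 18 + 9 + 11 + 14 + 13 = 65.
A + M + K + W + G: effort 4 + 4 + 14 + 12 + 4 = 38 ≤ 40, user value 9 + 11 + 14 + 19 + 13 = 66.
Best is B, A, M, W, and G with total user value 70.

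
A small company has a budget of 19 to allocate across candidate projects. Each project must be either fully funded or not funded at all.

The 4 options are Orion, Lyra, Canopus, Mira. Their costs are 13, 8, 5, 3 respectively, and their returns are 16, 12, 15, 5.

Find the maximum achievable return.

32

This is a 0-1 knapsack instance.
Allowing fractional choices, the relaxed optimum would be about 35.7, but projects are indivisible.
Lyra + Canopus + Mira: cost 8 + 5 + 3 = 16 ≤ 19, return 12 + 15 + 5 = 32.
Orion + Canopus: cost 13 + 5 = 18 ≤ 19, return 16 + 15 = 31.
Best is Lyra, Canopus, and Mira with total return 32.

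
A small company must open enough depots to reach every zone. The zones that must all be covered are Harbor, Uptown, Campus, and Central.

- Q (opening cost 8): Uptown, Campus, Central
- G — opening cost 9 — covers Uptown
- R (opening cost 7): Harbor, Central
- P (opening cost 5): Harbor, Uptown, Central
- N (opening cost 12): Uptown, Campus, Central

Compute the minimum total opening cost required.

13

This is a weighted set-cover instance.
Choose Q and P: together they cover Harbor, Uptown, Campus, Central — every zone.
Total opening cost: 8 + 5 = 13.
No cover costs less than 13.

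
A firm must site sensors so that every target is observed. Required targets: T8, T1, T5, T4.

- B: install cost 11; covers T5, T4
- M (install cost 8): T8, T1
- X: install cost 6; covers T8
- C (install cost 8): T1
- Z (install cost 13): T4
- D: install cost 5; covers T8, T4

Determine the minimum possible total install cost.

19

This is an integer covering problem.
Choose B and M: together they cover T8, T1, T5, T4 — every target.
Total install cost: 11 + 8 = 19.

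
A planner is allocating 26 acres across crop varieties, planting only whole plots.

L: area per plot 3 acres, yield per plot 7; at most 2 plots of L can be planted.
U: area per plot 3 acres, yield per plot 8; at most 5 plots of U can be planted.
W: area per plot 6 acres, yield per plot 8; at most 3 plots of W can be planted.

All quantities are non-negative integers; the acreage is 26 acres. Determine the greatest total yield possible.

U has the best ratio (8/3); taking only U gives at most 5×8 = 40 (stopped by the supply cap of 5).
Mixing does better — 1×L, 5×U, and 1×W: area 24 ≤ 26, yield 1·7 + 5·8 + 1·8 = 55.

55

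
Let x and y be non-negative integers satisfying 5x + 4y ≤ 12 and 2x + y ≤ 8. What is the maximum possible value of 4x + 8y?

24

(x,y)=(0,3) is feasible, giving 24.
(x,y)=(0,2) is feasible, giving 16.
No feasible integer point exceeds 24.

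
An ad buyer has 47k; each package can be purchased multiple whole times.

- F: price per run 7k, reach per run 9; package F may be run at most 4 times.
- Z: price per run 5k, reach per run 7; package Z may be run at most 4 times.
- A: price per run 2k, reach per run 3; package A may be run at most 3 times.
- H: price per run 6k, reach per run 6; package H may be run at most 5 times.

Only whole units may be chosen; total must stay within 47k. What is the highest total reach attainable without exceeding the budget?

4×F, 3×Z, and 2×A: price 47 ≤ 47, reach 4·9 + 3·7 + 2·3 = 63.
3×F, 4×Z, and 3×A: price 47 ≤ 47, reach 3·9 + 4·7 + 3·3 = 64.
Best is 64.

64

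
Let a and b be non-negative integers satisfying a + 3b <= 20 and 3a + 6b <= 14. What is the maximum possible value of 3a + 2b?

The continuous relaxation peaks at (4.67, 0) with value 14.00; rounding to a feasible lattice point costs some objective.
(a,b)=(4,0): 1·4+3·0=4≤20, 3·4+6·0=12≤14, objective 12.
(a,b)=(3,0): 1·3+3·0=3≤20, 3·3+6·0=9≤14, objective 9.
Maximum is 12 at (a,b)=(4,0).

12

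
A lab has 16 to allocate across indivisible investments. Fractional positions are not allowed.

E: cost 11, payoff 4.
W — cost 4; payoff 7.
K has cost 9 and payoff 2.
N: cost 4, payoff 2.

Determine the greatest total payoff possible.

11

Allowing fractional choices, the relaxed optimum would be about 11.9, but investments are indivisible.
W + K: cost 4 + 9 = 13 ≤ 16, payoff 7 + 2 = 9.
E + W: cost 11 + 4 = 15 ≤ 16, payoff 4 + 7 = 11.
W + N: cost 4 + 4 = 8 ≤ 16, payoff 7 + 2 = 9.
Best is E and W with total payoff 11.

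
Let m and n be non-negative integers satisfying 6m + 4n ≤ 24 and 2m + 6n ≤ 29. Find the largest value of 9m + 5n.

(m,n)=(4,0) is feasible, giving 36.
(m,n)=(3,1) is feasible, giving 32.
(m,n)=(3,0) is feasible, giving 27.
No feasible integer point exceeds 36.

36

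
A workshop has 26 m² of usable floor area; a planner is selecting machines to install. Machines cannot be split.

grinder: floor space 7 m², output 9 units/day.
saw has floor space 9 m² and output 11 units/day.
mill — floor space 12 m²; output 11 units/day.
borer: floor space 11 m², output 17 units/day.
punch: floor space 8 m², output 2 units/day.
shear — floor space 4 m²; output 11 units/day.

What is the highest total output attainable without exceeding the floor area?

39

Allowing fractional choices, the relaxed optimum would be about 41.9, but machines are indivisible.
saw + borer + shear: floor space 9 + 11 + 4 = 24 ≤ 26, output 11 + 17 + 11 = 39.
grinder + borer + shear: floor space 7 + 11 + 4 = 22 ≤ 26, output 9 + 17 + 11 = 37.
Best is saw, borer, and shear with total output 39.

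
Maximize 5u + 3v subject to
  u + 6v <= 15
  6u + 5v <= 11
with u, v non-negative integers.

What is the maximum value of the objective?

The continuous relaxation peaks at (1.83, 0) with value 9.17; rounding to a feasible lattice point costs some objective.
(u,v)=(1,1): 1·1+6·1=7≤15, 6·1+5·1=11≤11, objective 8.
(u,v)=(0,2): 1·0+6·2=12≤15, 6·0+5·2=10≤11, objective 6.
(u,v)=(1,0): 1·1+6·0=1≤15, 6·1+5·0=6≤11, objective 5.
(u,v)=(0,1): 1·0+6·1=6≤15, 6·0+5·1=5≤11, objective 3.
Maximum is 8 at (u,v)=(1,1).

8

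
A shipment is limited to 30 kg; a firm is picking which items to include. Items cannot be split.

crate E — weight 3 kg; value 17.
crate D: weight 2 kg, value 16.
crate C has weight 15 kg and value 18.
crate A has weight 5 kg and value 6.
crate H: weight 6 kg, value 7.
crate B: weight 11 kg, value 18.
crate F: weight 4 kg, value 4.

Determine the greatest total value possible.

crate E + crate D + crate H + crate B + crate F: weight 3 + 2 + 6 + 11 + 4 = 26 ≤ 30, value 17 + 16 + 7 + 18 + 4 = 62.
crate E + crate D + crate A + crate H + crate B: weight 3 + 2 + 5 + 6 + 11 = 27 ≤ 30, value 17 + 16 + 6 + 7 + 18 = 64.
Best is crate E, crate D, crate A, crate H, and crate B with total value 64.

64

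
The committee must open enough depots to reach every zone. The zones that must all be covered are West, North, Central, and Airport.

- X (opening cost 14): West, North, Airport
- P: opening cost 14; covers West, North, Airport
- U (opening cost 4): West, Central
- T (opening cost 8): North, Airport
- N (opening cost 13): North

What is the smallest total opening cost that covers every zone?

12

Choose U and T: together they cover West, North, Central, Airport — every zone.
Total opening cost: 4 + 8 = 12.
No cover costs less than 12.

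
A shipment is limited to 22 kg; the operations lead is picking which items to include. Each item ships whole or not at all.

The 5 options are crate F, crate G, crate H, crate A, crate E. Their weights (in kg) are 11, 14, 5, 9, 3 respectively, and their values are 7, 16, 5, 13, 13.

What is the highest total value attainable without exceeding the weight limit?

This is a 0-1 knapsack instance.
crate H + crate A + crate E: weight 5 + 9 + 3 = 17 ≤ 22, value 5 + 13 + 13 = 31.
crate G + crate H + crate E: weight 14 + 5 + 3 = 22 ≤ 22, value 16 + 5 + 13 = 34.
Best is crate G, crate H, and crate E with total value 34.

34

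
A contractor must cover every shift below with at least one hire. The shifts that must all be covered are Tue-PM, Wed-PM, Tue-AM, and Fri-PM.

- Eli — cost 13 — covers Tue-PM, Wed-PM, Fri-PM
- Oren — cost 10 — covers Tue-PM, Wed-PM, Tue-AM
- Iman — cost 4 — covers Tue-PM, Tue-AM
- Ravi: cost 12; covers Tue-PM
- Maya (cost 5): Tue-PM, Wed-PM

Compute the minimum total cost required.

The greedy cost-per-new-shift heuristic would pick Iman, Maya, and Eli for 22, but a cheaper cover exists.
Choose Eli and Iman: together they cover Tue-PM, Wed-PM, Tue-AM, Fri-PM — every shift.
Total cost: 13 + 4 = 17.
No cover costs less than 17.

17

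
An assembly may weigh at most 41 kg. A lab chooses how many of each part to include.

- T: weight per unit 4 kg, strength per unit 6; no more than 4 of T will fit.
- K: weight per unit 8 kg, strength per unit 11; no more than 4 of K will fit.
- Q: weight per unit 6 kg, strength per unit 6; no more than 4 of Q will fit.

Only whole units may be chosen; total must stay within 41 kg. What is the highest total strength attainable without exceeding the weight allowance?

2×T and 4×K: weight 40 ≤ 41, strength 2·6 + 4·11 = 56.
4×T and 3×K: weight 40 ≤ 41, strength 4·6 + 3·11 = 57.
Best is 57.

57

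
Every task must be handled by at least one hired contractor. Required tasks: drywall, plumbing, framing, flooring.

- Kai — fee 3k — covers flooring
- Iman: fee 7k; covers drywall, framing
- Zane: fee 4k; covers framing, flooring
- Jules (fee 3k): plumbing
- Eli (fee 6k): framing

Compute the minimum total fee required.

13

This is an integer covering problem.
The greedy cost-per-new-task heuristic would pick Zane, Jules, and Iman for 14, but a cheaper cover exists.
Choose Kai, Iman, and Jules: together they cover drywall, plumbing, framing, flooring — every task.
Total fee: 3 + 7 + 3 = 13.
No cover costs less than 13.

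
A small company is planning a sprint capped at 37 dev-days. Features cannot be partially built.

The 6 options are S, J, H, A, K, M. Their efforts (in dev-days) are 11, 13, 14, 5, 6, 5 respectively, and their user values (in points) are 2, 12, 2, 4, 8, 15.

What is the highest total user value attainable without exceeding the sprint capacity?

39

Treat it as a binary knapsack problem.
S + J + K + M: effort 11 + 13 + 6 + 5 = 35 ≤ 37, user value 2 + 12 + 8 + 15 = 37.
J + A + K + M: effort 13 + 5 + 6 + 5 = 29 ≤ 37, user value 12 + 4 + 8 + 15 = 39.
Best is J, A, K, and M with total user value 39.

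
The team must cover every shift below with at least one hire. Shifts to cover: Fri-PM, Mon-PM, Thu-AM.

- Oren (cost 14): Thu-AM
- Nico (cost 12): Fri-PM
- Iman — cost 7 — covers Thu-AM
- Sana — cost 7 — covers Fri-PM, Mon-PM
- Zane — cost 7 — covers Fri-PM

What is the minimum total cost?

14

Choose Iman and Sana: together they cover Fri-PM, Mon-PM, Thu-AM — every shift.
Total cost: 7 + 7 = 14.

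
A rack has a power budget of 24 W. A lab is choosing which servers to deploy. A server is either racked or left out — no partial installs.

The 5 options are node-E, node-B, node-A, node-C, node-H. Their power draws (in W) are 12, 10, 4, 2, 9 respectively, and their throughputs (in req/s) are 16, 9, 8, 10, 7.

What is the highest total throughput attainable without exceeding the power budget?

Allowing fractional choices, the relaxed optimum would be about 39.4, but servers are indivisible.
node-E + node-C + node-H: power draw 12 + 2 + 9 = 23 ≤ 24, throughput 16 + 10 + 7 = 33.
node-E + node-B + node-C: power draw 12 + 10 + 2 = 24 ≤ 24, throughput 16 + 9 + 10 = 35.
node-E + node-A + node-C: power draw 12 + 4 + 2 = 18 ≤ 24, throughput 16 + 8 + 10 = 34.
Best is node-E, node-B, and node-C with total throughput 35.

35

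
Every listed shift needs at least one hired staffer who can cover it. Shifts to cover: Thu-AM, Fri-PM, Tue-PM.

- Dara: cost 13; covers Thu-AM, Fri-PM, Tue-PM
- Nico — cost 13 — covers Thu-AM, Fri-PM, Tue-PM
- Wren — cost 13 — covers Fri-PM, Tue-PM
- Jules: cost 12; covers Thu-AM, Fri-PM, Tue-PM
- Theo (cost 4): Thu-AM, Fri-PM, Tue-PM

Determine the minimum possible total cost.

4

Theo alone covers Thu-AM, Fri-PM, Tue-PM — every shift.
Total cost: 4.
No cover costs less than 4.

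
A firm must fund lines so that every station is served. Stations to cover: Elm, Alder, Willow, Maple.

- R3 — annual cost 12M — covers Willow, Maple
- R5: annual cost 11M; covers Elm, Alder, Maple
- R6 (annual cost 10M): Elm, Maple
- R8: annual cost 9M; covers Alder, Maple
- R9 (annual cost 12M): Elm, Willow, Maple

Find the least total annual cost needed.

21

The greedy cost-per-new-station heuristic would pick R5 and R3 for 23, but a cheaper cover exists.
Choose R8 and R9: together they cover Elm, Alder, Willow, Maple — every station.
Total annual cost: 9 + 12 = 21.
No cover costs less than 21.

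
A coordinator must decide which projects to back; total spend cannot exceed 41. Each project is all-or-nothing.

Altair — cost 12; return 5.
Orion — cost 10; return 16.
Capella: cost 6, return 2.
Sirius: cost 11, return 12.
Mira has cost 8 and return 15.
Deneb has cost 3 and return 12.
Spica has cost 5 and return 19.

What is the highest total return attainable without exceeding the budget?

74

This is an integer program with binary decision variables.
Take Orion, Sirius, Mira, Deneb, and Spica: cost 10 + 11 + 8 + 3 + 5 = 37 ≤ 41, return 16 + 12 + 15 + 12 + 19 = 74.
No other feasible combination does better.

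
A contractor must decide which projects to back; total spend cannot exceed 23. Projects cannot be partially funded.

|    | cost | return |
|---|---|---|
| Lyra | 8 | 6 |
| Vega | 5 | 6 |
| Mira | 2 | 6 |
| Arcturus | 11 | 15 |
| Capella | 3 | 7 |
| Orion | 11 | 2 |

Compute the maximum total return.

34

Allowing fractional choices, the relaxed optimum would be about 35.5, but projects are indivisible.
Vega + Mira + Arcturus + Capella: cost 5 + 2 + 11 + 3 = 21 ≤ 23, return 6 + 6 + 15 + 7 = 34.
Mira + Arcturus + Capella: cost 2 + 11 + 3 = 16 ≤ 23, return 6 + 15 + 7 = 28.
Best is Vega, Mira, Arcturus, and Capella with total return 34.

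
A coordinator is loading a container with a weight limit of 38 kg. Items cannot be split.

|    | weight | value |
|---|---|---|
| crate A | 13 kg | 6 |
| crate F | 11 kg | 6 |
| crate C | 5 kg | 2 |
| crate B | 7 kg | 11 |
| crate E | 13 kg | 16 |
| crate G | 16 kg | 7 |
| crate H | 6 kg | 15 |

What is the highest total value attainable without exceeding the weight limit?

48

This is an integer program with binary decision variables.
Take crate F, crate B, crate E, and crate H: weight 11 + 7 + 13 + 6 = 37 ≤ 38, value 6 + 11 + 16 + 15 = 48.
No other feasible combination does better.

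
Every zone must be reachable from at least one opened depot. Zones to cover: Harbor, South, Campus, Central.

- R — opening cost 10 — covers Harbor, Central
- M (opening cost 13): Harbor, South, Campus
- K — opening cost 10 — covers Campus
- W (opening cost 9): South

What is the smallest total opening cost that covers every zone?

23

Choose R and M: together they cover Harbor, South, Campus, Central — every zone.
Total opening cost: 10 + 13 = 23.
No cover costs less than 23.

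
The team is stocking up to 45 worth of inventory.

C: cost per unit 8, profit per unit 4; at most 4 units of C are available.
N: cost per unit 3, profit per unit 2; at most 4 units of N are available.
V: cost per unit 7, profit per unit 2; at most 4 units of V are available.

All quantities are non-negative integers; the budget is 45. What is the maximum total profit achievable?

This is a bounded integer knapsack.
4×C and 4×N: cost 44 ≤ 45, profit 4·4 + 4·2 = 24.
3×C, 4×N, and 1×V: cost 43 ≤ 45, profit 3·4 + 4·2 + 1·2 = 22.
Best is 24.

24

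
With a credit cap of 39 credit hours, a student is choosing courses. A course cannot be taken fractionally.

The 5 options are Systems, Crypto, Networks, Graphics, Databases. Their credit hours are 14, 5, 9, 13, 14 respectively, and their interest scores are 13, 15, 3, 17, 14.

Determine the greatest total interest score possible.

46

This is a 0-1 knapsack instance.
Allowing fractional choices, the relaxed optimum would be about 52.5, but courses are indivisible.
Crypto + Graphics + Databases: credit hours 5 + 13 + 14 = 32 ≤ 39, interest score 15 + 17 + 14 = 46.
Systems + Crypto + Graphics: credit hours 14 + 5 + 13 = 32 ≤ 39, interest score 13 + 15 + 17 = 45.
Systems + Crypto + Databases: credit hours 14 + 5 + 14 = 33 ≤ 39, interest score 13 + 15 + 14 = 42.
Best is Crypto, Graphics, and Databases with total interest score 46.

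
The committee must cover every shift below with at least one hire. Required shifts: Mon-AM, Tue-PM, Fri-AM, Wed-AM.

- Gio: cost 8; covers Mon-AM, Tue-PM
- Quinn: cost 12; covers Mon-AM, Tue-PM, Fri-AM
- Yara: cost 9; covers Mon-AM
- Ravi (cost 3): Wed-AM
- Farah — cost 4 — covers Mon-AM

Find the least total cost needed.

The greedy cost-per-new-shift heuristic would pick Ravi, Gio, and Quinn for 23, but a cheaper cover exists.
Choose Quinn and Ravi: together they cover Mon-AM, Tue-PM, Fri-AM, Wed-AM — every shift.
Total cost: 12 + 3 = 15.
No cover costs less than 15.

15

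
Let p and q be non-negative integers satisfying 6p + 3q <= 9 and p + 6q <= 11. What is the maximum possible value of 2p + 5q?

7

The continuous relaxation peaks at (0.636, 1.73) with value 9.91; rounding to a feasible lattice point costs some objective.
(p,q)=(1,1): 6·1+3·1=9≤9, 1·1+6·1=7≤11, objective 7.
(p,q)=(0,1): 6·0+3·1=3≤9, 1·0+6·1=6≤11, objective 5.
(p,q)=(1,0): 6·1+3·0=6≤9, 1·1+6·0=1≤11, objective 2.
(p,q)=(0,0): 6·0+3·0=0≤9, 1·0+6·0=0≤11, objective 0.
Maximum is 7 at (p,q)=(1,1).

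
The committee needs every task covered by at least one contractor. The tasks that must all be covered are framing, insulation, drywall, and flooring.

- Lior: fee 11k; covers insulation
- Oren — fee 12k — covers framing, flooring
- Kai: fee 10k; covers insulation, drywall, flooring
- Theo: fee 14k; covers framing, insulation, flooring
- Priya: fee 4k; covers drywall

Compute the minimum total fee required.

The greedy cost-per-new-task heuristic would pick Kai and Oren for 22, but a cheaper cover exists.
Choose Theo and Priya: together they cover framing, insulation, drywall, flooring — every task.
Total fee: 14 + 4 = 18.
No cover costs less than 18.

18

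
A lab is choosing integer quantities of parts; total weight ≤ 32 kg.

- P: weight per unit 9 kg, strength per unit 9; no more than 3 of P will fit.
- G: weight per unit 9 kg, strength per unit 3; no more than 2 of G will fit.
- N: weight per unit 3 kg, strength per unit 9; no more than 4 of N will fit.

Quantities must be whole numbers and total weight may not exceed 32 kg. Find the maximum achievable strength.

This is a bounded integer knapsack.
2×P and 4×N: weight 30 ≤ 32, strength 2·9 + 4·9 = 54.
1×P, 1×G, and 4×N: weight 30 ≤ 32, strength 1·9 + 1·3 + 4·9 = 48.
Best is 54.

54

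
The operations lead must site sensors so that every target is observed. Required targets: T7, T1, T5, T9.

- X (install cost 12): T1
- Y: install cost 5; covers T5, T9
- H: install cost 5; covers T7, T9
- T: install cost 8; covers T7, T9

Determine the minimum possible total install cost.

22

Choose X, Y, and H: together they cover T7, T1, T5, T9 — every target.
Total install cost: 12 + 5 + 5 = 22.
No cover costs less than 22.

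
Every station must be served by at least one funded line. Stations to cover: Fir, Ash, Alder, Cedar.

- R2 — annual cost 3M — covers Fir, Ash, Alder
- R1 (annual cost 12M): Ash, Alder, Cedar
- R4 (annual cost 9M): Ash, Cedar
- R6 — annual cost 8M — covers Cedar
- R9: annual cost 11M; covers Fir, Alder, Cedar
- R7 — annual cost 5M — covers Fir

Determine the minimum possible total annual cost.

11

This is an integer covering problem.
Choose R2 and R6: together they cover Fir, Ash, Alder, Cedar — every station.
Total annual cost: 3 + 8 = 11.
No cover costs less than 11.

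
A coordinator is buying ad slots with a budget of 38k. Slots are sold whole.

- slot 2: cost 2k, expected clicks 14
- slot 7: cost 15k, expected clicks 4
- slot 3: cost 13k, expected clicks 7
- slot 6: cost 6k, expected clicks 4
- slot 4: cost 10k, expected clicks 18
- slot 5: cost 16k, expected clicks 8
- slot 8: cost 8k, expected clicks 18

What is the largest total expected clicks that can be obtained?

58

Treat it as a binary knapsack problem.
Take slot 2, slot 4, slot 5, and slot 8: cost 2 + 10 + 16 + 8 = 36 ≤ 38, expected clicks 14 + 18 + 8 + 18 = 58.
No other feasible combination does better.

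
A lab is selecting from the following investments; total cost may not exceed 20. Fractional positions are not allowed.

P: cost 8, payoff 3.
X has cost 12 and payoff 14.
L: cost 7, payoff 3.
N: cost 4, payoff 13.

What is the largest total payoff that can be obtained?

27

Allowing fractional choices, the relaxed optimum would be about 28.7, but investments are indivisible.
P + L + N: cost 8 + 7 + 4 = 19 ≤ 20, payoff 3 + 3 + 13 = 19.
X + N: cost 12 + 4 = 16 ≤ 20, payoff 14 + 13 = 27.
Best is X and N with total payoff 27.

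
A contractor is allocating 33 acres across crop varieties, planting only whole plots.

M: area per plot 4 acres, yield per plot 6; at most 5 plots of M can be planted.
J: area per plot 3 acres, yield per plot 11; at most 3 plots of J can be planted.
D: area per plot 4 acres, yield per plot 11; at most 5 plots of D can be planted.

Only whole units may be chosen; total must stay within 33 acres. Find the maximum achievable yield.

J has the best ratio (11/3); taking only J gives at most 3×11 = 33 (stopped by the supply cap of 3).
Mixing does better — 1×M, 3×J, and 5×D: area 33 ≤ 33, yield 1·6 + 3·11 + 5·11 = 94.

94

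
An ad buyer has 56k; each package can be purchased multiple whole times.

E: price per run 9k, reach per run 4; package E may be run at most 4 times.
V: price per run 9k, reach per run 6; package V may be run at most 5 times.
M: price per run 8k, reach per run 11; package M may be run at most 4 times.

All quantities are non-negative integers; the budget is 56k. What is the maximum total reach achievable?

56

This is a bounded integer knapsack.
2×V and 4×M: price 50 ≤ 56, reach 2·6 + 4·11 = 56.
1×E, 1×V, and 4×M: price 50 ≤ 56, reach 1·4 + 1·6 + 4·11 = 54.
Best is 56.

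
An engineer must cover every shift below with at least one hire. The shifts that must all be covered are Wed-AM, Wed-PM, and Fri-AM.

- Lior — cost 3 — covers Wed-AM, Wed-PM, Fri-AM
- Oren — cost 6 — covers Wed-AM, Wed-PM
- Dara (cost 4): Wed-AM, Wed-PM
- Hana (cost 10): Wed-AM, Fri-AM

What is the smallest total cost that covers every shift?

Lior alone covers Wed-AM, Wed-PM, Fri-AM — every shift.
Total cost: 3.
No cover costs less than 3.

3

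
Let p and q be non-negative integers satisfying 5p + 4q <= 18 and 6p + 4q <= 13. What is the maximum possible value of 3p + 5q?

15

The continuous relaxation peaks at (0, 3.25) with value 16.25; rounding to a feasible lattice point costs some objective.
(p,q)=(0,3): 5·0+4·3=12≤18, 6·0+4·3=12≤13, objective 15.
(p,q)=(0,2): 5·0+4·2=8≤18, 6·0+4·2=8≤13, objective 10.
No feasible integer point exceeds 15.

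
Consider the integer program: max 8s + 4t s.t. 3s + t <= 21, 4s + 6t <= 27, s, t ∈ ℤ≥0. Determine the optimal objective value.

48

The continuous relaxation peaks at (6.75, 0) with value 54.00; rounding to a feasible lattice point costs some objective.
(s,t)=(6,0) is feasible, giving 48.
(s,t)=(5,1) is feasible, giving 44.
The best lattice point is (6,0), giving 48.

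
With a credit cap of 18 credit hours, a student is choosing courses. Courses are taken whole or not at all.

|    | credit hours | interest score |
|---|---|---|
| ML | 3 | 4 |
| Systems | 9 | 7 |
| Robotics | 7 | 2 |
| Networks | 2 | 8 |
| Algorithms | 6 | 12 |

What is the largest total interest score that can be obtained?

Allowing fractional choices, the relaxed optimum would be about 29.4, but courses are indivisible.
Systems + Networks + Algorithms: credit hours 9 + 2 + 6 = 17 ≤ 18, interest score 7 + 8 + 12 = 27.
ML + Robotics + Networks + Algorithms: credit hours 3 + 7 + 2 + 6 = 18 ≤ 18, interest score 4 + 2 + 8 + 12 = 26.
ML + Networks + Algorithms: credit hours 3 + 2 + 6 = 11 ≤ 18, interest score 4 + 8 + 12 = 24.
Best is Systems, Networks, and Algorithms with total interest score 27.

27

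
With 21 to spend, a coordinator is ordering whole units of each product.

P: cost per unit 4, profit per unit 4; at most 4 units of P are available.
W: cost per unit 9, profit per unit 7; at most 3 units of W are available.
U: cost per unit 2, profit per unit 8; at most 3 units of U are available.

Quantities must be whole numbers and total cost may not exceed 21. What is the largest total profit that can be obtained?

Take 3×P and 3×U: cost 18 ≤ 21, profit 3·4 + 3·8 = 36.
U has the best ratio (8/2) and is taken to its limit of 3; remaining capacity is filled optimally with the others.

36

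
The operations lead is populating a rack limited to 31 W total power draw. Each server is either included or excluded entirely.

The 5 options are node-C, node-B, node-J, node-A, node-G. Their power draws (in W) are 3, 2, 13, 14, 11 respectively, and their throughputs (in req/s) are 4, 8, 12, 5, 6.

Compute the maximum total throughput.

30

node-C + node-B + node-J + node-G: power draw 3 + 2 + 13 + 11 = 29 ≤ 31, throughput 4 + 8 + 12 + 6 = 30.
node-B + node-J + node-G: power draw 2 + 13 + 11 = 26 ≤ 31, throughput 8 + 12 + 6 = 26.
Best is node-C, node-B, node-J, and node-G with total throughput 30.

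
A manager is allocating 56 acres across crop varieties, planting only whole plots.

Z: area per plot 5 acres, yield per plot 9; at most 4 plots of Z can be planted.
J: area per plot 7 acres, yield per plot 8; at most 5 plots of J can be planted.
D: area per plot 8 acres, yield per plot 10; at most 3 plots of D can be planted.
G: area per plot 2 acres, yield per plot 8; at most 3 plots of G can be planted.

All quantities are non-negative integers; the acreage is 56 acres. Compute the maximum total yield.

This is a bounded integer knapsack.
4×Z, 3×J, 1×D, and 3×G: area 55 ≤ 56, yield 4·9 + 3·8 + 1·10 + 3·8 = 94.
4×Z, 2×J, 2×D, and 3×G: area 56 ≤ 56, yield 4·9 + 2·8 + 2·10 + 3·8 = 96.
Best is 96.

96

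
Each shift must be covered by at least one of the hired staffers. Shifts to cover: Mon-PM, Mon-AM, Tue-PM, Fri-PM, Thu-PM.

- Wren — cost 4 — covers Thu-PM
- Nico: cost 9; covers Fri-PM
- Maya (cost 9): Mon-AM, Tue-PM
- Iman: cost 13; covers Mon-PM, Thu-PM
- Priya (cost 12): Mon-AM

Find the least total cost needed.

31

Choose Nico, Maya, and Iman: together they cover Mon-PM, Mon-AM, Tue-PM, Fri-PM, Thu-PM — every shift.
Total cost: 9 + 9 + 13 = 31.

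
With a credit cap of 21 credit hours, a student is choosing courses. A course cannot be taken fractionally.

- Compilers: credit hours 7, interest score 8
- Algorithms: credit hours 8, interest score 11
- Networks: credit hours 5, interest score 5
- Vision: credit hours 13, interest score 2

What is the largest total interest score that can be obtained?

24

Allowing fractional choices, the relaxed optimum would be about 24.2, but courses are indivisible.
Algorithms + Networks: credit hours 8 + 5 = 13 ≤ 21, interest score 11 + 5 = 16.
Compilers + Algorithms: credit hours 7 + 8 = 15 ≤ 21, interest score 8 + 11 = 19.
Compilers + Algorithms + Networks: credit hours 7 + 8 + 5 = 20 ≤ 21, interest score 8 + 11 + 5 = 24.
Best is Compilers, Algorithms, and Networks with total interest score 24.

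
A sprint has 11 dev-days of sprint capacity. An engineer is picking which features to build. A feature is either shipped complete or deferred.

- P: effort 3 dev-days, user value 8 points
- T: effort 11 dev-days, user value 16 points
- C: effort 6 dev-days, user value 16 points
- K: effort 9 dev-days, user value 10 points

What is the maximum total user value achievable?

Allowing fractional choices, the relaxed optimum would be about 26.9, but features are indivisible.
P + C: effort 3 + 6 = 9 ≤ 11, user value 8 + 16 = 24.
C: effort 6 ≤ 11, user value 16.
Best is P and C with total user value 24.

24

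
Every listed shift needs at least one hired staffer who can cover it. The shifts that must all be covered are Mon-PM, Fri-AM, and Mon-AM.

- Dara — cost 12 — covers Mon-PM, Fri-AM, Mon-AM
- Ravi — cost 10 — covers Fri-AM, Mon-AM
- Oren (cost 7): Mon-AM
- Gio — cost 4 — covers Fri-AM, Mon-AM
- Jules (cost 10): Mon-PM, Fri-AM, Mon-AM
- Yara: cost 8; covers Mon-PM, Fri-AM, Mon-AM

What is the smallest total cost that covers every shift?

This is an integer covering problem.
The greedy cost-per-new-shift heuristic would pick Gio and Yara for 12, but a cheaper cover exists.
Yara alone covers Mon-PM, Fri-AM, Mon-AM — every shift.
Total cost: 8.
No cover costs less than 8.

8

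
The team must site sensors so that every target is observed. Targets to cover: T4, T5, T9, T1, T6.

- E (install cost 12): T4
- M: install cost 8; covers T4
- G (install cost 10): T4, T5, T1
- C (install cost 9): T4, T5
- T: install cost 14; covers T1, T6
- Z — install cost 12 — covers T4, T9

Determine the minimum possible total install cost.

35

This is an integer covering problem.
The greedy cost-per-new-target heuristic would pick G, Z, and T for 36, but a cheaper cover exists.
Choose C, T, and Z: together they cover T4, T5, T9, T1, T6 — every target.
Total install cost: 9 + 14 + 12 = 35.
No cover costs less than 35.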